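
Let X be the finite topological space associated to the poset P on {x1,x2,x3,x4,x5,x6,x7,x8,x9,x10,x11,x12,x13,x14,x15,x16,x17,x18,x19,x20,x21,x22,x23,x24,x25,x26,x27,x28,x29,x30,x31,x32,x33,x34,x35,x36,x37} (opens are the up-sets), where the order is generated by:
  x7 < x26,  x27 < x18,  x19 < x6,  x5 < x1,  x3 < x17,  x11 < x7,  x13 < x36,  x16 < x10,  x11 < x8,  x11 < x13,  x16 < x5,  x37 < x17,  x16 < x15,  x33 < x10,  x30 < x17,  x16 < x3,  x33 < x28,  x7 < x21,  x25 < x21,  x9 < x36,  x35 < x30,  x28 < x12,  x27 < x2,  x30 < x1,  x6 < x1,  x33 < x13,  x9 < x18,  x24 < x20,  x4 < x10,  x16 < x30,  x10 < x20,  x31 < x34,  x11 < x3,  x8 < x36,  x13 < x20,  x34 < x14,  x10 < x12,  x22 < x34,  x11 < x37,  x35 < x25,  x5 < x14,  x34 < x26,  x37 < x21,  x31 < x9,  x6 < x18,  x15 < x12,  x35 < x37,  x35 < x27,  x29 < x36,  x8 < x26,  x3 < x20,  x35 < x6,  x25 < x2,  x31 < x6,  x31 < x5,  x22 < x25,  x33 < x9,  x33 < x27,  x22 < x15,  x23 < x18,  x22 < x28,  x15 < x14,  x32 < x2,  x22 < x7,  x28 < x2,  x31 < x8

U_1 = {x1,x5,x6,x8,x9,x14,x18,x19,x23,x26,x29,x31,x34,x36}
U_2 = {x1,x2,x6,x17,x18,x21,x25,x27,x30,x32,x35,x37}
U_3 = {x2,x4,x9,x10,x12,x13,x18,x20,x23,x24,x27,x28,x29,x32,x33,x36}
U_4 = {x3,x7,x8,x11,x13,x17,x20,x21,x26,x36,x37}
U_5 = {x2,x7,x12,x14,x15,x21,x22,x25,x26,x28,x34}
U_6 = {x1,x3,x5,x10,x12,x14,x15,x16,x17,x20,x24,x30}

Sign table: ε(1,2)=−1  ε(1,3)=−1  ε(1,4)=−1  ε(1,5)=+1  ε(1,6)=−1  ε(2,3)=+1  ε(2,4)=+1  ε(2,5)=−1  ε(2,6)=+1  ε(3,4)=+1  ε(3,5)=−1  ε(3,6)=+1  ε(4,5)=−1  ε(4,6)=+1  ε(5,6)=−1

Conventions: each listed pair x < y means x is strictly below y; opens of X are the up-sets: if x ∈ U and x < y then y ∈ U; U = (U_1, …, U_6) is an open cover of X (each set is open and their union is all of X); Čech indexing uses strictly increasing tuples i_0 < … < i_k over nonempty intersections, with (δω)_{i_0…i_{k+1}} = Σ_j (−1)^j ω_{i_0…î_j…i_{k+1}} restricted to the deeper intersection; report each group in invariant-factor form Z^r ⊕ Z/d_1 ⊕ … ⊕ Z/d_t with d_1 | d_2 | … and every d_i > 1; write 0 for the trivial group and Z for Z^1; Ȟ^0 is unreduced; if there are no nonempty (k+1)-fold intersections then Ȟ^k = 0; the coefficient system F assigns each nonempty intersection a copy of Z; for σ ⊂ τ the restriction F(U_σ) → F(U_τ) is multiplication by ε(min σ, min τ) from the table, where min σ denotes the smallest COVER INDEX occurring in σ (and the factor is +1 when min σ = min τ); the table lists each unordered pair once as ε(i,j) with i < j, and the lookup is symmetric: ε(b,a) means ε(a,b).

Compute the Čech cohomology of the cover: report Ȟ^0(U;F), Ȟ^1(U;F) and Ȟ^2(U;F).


nerve simplices:
  U12={x1,x6,x18} U13={x9,x18,x23,x29,x36} U14={x8,x26,x36} U15={x14,x26,x34} U16={x1,x5,x14} U23={x2,x18,x27,x32} U24={x17,x21,x37} U25={x2,x21,x25} U26={x1,x17,x30} U34={x13,x20,x36} U35={x2,x12,x28} U36={x10,x12,x20,x24} U45={x7,x21,x26} U46={x3,x17,x20} U56={x12,x14,x15}
  U123={x18} U126={x1} U134={x36} U145={x26} U156={x14} U235={x2} U245={x21} U246={x17} U346={x20} U356={x12}
C dims 6,15,10; δ0: rk 5, SNF 1^5; δ1: rk 10, SNF 1^9·2
degree 0: 6−5−0 = 1 → Ȟ^0 ≅ Z
degree 1: 15−10−5 = 0 → Ȟ^1 ≅ 0
degree 2: 10−0−10 = 0 plus torsion [2] → Ȟ^2 ≅ Z/2

Ȟ^0 = Z, Ȟ^1 = 0 and Ȟ^2 = Z/2


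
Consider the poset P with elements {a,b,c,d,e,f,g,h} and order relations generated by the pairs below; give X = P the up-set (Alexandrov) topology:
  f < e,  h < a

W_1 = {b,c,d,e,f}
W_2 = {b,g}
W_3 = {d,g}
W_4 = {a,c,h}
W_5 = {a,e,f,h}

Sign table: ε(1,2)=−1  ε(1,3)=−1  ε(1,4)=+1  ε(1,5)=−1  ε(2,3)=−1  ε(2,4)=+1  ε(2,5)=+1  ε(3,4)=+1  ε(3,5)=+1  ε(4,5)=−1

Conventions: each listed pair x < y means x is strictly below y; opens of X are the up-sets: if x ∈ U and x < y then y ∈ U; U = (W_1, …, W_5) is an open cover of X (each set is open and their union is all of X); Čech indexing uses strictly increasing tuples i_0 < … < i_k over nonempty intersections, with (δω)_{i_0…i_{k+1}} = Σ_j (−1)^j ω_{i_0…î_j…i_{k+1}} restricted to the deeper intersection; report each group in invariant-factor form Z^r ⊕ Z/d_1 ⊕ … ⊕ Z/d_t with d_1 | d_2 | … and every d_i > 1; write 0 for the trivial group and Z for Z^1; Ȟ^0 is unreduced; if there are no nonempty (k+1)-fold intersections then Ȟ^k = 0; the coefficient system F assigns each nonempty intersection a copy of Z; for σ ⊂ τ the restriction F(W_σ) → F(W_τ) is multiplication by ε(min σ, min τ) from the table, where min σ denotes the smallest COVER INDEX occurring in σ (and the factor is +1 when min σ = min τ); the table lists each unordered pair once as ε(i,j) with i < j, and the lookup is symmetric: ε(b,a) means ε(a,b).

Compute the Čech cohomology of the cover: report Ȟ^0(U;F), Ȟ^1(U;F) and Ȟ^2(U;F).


nonempty overlaps:
  W12={b} W13={d} W14={c} W15={e,f} W23={g} W45={a,h}
C dims 5,6; δ0: rk 5, SNF 1^4·2
degree 0: 5−5−0 = 0 → Ȟ^0 ≅ 0
degree 1: 6−0−5 = 1 plus torsion [2] → Ȟ^1 ≅ Z ⊕ Z/2
degree 2: 0−0−0 = 0 → Ȟ^2 ≅ 0

Ȟ^0 ≅ 0, Ȟ^1 ≅ Z ⊕ Z/2 and Ȟ^2 ≅ 0


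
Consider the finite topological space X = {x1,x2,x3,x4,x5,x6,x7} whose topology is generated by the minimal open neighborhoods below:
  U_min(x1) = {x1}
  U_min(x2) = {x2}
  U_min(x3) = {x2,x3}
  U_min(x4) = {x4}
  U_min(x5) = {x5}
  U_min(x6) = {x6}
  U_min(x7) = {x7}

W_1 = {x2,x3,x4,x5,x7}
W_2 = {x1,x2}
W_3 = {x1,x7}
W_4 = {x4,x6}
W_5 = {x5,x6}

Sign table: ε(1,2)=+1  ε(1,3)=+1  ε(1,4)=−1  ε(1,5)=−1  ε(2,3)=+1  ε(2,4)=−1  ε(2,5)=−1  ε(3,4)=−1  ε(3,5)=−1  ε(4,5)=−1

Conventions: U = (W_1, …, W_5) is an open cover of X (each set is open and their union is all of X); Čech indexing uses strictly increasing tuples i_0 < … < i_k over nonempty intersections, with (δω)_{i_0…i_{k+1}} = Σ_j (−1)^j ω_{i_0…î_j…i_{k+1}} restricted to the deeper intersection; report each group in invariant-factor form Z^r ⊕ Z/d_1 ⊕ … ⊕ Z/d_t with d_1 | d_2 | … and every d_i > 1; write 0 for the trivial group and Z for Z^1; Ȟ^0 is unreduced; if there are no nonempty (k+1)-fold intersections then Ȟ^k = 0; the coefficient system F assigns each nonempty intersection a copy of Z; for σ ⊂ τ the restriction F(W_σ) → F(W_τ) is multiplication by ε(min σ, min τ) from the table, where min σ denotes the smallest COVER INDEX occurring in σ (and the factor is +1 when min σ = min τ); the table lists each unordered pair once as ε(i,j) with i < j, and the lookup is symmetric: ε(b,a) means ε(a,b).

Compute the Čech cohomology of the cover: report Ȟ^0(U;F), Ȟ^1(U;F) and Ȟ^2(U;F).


intersection data:
  W12={x2} W13={x7} W14={x4} W15={x5} W23={x1} W45={x6}
C dims 5,6; δ0: rk 5, SNF 1^4·2
Ȟ^0 = (5 − 5) − 0 = 0, so Ȟ^0 ≅ 0
Ȟ^1 = (6 − 0) − 5 = 1 plus torsion [2], so Ȟ^1 ≅ Z ⊕ Z/2
Ȟ^2 = (0 − 0) − 0 = 0, so Ȟ^2 ≅ 0

Ȟ^0 ≅ 0, Ȟ^1 ≅ Z ⊕ Z/2, Ȟ^2 ≅ 0


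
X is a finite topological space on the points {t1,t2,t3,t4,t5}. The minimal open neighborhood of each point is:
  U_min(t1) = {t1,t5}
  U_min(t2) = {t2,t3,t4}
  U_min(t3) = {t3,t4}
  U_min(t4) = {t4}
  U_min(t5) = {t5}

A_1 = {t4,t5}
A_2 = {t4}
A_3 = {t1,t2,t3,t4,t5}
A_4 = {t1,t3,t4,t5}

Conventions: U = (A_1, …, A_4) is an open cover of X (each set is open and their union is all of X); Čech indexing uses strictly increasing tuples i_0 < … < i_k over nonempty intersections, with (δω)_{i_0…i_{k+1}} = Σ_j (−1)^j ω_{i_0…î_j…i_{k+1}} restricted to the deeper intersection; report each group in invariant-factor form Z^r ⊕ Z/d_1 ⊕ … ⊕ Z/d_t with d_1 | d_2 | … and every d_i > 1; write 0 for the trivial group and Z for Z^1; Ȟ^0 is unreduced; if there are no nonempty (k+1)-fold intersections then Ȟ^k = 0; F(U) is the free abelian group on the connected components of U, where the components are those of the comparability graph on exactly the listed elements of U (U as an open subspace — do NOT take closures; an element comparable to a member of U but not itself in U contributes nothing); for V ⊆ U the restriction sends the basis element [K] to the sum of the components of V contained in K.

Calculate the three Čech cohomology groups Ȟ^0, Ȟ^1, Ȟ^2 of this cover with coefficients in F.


Ȟ^0 = Z^2; Ȟ^1 = 0; Ȟ^2 = 0

nerve of the cover:
  A12={t4} A13={t4,t5} A14={t4,t5} A23={t4} A24={t4} A34={t1,t3,t4,t5}
  A123={t4} A124={t4} A134={t4,t5} A234={t4}
  A1234={t4}
components per intersection:
  A1: {t4} {t5}
  A2: {t4}
  A3: {t1,t5} {t2,t3,t4}
  A4: {t1,t5} {t3,t4}
  A12: {t4}
  A13: {t4} {t5}
  A14: {t4} {t5}
  A23: {t4}
  A24: {t4}
  A34: {t1,t5} {t3,t4}
  A123: {t4}
  A124: {t4}
  A134: {t4} {t5}
  A234: {t4}
  A1234: {t4}
C dims 7,9,5,1; δ0: rk 5, SNF 1^5; δ1: rk 4, SNF 1^4; δ2: rk 1, SNF 1^1
Ȟ^0 = (7 − 5) − 0 = 2, so Ȟ^0 ≅ Z^2
Ȟ^1 = (9 − 4) − 5 = 0, so Ȟ^1 ≅ 0
Ȟ^2 = (5 − 1) − 4 = 0, so Ȟ^2 ≅ 0


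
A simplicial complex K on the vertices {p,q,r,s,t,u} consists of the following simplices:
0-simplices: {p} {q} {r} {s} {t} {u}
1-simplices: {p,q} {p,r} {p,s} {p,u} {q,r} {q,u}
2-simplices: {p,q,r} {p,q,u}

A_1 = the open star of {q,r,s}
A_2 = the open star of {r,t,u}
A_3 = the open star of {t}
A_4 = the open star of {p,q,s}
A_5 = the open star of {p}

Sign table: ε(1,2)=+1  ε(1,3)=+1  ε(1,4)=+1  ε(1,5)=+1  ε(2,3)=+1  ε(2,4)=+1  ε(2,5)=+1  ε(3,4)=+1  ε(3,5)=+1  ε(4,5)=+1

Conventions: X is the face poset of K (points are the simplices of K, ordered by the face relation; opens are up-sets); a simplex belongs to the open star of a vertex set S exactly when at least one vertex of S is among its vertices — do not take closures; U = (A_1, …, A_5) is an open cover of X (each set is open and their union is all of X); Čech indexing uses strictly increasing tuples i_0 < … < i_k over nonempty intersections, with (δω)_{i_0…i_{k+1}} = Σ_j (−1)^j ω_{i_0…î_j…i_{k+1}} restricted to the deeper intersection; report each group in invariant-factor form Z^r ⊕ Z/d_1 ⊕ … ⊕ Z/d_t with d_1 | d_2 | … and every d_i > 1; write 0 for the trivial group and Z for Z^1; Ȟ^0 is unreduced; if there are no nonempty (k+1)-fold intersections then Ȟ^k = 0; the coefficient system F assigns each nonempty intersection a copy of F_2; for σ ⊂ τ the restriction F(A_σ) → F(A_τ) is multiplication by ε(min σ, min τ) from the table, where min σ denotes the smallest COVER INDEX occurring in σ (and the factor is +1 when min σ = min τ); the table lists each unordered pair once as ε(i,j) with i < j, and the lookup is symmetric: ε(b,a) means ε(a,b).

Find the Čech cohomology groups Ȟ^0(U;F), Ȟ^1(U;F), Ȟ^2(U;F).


Ȟ^0 ≅ Z/2,  Ȟ^1 ≅ 0,  Ȟ^2 ≅ 0

nonempty intersections:
  A1={{q},{r},{s},{p,q},{p,r},{p,s},{q,r},{q,u},{p,q,r},{p,q,u}} A2={{r},{t},{u},{p,r},{p,u},{q,r},{q,u},{p,q,r},{p,q,u}} A3={{t}} A4={{p},{q},{s},{p,q},{p,r},{p,s},{p,u},{q,r},{q,u},{p,q,r},{p,q,u}} A5={{p},{p,q},{p,r},{p,s},{p,u},{p,q,r},{p,q,u}}
  A12={{r},{p,r},{q,r},{q,u},{p,q,r},{p,q,u}} A14={{q},{s},{p,q},{p,r},{p,s},{q,r},{q,u},{p,q,r},{p,q,u}} A15={{p,q},{p,r},{p,s},{p,q,r},{p,q,u}} A23={{t}} A24={{p,r},{p,u},{q,r},{q,u},{p,q,r},{p,q,u}} A25={{p,r},{p,u},{p,q,r},{p,q,u}} A45={{p},{p,q},{p,r},{p,s},{p,u},{p,q,r},{p,q,u}}
  A124={{p,r},{q,r},{q,u},{p,q,r},{p,q,u}} A125={{p,r},{p,q,r},{p,q,u}} A145={{p,q},{p,r},{p,s},{p,q,r},{p,q,u}} A245={{p,r},{p,u},{p,q,r},{p,q,u}}
  A1245={{p,r},{p,q,r},{p,q,u}}
C dims 5,7,4,1; δ0: rk_F2 4; δ1: rk_F2 3; δ2: rk_F2 1
Ȟ^0: (5−4)−0=1 ⇒ Z/2
Ȟ^1: (7−3)−4=0 ⇒ 0
Ȟ^2: (4−1)−3=0 ⇒ 0


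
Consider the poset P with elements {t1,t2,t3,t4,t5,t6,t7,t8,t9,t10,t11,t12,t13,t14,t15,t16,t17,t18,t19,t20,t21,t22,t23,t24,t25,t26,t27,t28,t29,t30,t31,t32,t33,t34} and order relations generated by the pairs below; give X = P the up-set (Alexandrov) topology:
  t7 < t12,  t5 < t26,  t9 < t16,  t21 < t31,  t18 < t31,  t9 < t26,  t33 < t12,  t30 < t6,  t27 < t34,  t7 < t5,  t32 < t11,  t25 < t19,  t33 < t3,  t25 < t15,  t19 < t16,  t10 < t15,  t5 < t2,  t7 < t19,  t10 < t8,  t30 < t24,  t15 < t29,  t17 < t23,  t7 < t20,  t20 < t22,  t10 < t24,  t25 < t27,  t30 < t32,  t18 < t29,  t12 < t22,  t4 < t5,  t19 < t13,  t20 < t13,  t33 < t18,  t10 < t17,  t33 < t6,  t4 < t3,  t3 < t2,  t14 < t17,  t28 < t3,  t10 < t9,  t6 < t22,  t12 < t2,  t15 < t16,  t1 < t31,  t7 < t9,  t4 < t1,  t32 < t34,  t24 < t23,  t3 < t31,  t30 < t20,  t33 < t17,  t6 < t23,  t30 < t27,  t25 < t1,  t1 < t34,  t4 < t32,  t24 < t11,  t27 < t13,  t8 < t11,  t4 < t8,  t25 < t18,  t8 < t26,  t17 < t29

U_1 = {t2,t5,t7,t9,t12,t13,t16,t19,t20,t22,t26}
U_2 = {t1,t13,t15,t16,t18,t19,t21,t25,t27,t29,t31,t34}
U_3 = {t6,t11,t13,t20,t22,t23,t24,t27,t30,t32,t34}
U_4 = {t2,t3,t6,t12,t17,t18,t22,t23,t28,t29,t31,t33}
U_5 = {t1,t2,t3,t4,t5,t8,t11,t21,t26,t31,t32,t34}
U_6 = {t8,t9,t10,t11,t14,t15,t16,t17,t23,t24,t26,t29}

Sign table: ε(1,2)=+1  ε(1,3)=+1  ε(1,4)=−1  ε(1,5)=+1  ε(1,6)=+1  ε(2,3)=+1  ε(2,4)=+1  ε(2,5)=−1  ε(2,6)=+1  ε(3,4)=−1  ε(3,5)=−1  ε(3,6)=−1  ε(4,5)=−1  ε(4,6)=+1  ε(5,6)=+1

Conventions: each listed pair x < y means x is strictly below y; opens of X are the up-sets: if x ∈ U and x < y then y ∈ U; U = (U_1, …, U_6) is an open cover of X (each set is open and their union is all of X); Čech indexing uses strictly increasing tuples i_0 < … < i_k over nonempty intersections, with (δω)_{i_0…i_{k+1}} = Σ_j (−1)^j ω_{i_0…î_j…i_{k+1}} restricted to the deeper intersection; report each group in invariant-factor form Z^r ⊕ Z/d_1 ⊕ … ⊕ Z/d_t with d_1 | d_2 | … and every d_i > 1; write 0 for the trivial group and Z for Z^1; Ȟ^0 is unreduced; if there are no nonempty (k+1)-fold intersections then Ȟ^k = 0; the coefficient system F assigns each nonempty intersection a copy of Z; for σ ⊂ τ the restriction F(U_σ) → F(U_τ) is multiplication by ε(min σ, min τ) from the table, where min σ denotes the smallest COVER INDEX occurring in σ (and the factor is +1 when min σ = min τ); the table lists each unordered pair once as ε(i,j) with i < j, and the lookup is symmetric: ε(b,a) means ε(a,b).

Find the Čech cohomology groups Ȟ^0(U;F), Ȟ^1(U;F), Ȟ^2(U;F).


nerve of the cover:
  U12={t13,t16,t19} U13={t13,t20,t22} U14={t2,t12,t22} U15={t2,t5,t26} U16={t9,t16,t26} U23={t13,t27,t34} U24={t18,t29,t31} U25={t1,t21,t31,t34} U26={t15,t16,t29} U34={t6,t22,t23} U35={t11,t32,t34} U36={t11,t23,t24} U45={t2,t3,t31} U46={t17,t23,t29} U56={t8,t11,t26}
  U123={t13} U126={t16} U134={t22} U145={t2} U156={t26} U235={t34} U245={t31} U246={t29} U346={t23} U356={t11}
C dims 6,15,10; δ0: rk 6, SNF 1^5·2; δ1: rk 9, SNF 1^9
Ȟ^0 = (6 − 6) − 0 = 0, so Ȟ^0 ≅ 0
Ȟ^1 = (15 − 9) − 6 = 0 plus torsion [2], so Ȟ^1 ≅ Z/2
Ȟ^2 = (10 − 0) − 9 = 1, so Ȟ^2 ≅ Z

Ȟ^0 ≅ 0; Ȟ^1 ≅ Z/2; Ȟ^2 ≅ Z


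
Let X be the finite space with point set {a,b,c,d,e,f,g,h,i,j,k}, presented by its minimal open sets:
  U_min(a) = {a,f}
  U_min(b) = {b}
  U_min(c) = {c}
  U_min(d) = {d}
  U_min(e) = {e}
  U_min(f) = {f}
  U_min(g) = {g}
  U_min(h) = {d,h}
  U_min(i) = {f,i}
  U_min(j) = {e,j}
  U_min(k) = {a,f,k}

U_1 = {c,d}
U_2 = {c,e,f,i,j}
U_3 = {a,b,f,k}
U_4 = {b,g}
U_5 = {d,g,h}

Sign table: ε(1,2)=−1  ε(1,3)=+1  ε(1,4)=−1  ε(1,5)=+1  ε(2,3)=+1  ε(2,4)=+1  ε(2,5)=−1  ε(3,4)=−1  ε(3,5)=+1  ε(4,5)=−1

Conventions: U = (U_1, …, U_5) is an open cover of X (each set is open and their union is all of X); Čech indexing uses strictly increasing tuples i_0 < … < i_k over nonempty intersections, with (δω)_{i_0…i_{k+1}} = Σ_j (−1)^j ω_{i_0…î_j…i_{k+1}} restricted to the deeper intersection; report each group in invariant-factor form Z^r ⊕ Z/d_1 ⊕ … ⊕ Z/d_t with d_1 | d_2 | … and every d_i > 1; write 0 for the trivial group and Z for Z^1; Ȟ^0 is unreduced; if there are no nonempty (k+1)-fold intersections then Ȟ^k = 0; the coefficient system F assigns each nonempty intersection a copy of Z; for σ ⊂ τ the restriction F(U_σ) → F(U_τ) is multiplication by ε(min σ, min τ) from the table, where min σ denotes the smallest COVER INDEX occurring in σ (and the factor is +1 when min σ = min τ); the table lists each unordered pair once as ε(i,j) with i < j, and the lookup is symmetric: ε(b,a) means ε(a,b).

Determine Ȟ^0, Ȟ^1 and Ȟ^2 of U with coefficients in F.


Ȟ^0 = 0,  Ȟ^1 = Z/2,  Ȟ^2 = 0

nonempty intersections:
  U12={c} U15={d} U23={f} U34={b} U45={g}
C dims 5,5; δ0: rk 5, SNF 1^4·2
Ȟ^0: (5−5)−0=0 ⇒ 0
Ȟ^1: (5−0)−5=0 plus torsion [2] ⇒ Z/2
Ȟ^2: (0−0)−0=0 ⇒ 0


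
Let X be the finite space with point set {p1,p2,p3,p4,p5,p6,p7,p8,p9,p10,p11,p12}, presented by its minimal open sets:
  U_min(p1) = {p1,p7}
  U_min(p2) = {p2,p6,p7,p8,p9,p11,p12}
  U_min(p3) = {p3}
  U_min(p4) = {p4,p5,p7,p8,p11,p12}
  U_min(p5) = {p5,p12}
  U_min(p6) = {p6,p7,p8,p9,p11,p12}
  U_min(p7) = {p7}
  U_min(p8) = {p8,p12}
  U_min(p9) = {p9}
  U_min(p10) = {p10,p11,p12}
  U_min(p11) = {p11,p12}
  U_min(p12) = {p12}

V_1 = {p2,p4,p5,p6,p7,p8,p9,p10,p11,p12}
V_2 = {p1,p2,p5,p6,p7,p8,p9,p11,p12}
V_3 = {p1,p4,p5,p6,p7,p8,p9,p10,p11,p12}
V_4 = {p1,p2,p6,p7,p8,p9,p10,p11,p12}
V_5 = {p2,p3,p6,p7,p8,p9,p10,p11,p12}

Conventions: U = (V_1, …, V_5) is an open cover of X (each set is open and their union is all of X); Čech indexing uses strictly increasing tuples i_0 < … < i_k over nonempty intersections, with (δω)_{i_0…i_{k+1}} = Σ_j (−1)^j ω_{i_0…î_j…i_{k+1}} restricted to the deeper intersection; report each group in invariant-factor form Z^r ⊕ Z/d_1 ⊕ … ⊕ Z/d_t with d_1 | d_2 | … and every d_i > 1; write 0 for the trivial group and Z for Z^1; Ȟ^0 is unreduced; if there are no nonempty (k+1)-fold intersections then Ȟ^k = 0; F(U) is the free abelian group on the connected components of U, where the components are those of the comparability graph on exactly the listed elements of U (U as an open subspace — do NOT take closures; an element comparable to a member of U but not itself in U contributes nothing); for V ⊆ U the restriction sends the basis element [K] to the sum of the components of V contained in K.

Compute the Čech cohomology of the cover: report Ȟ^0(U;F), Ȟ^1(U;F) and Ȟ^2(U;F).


Ȟ^0 = Z^2; Ȟ^1 = 0; Ȟ^2 = 0

nonempty overlaps:
  V12={p2,p5,p6,p7,p8,p9,p11,p12} V13={p4,p5,p6,p7,p8,p9,p10,p11,p12} V14={p2,p6,p7,p8,p9,p10,p11,p12} V15={p2,p6,p7,p8,p9,p10,p11,p12} V23={p1,p5,p6,p7,p8,p9,p11,p12} V24={p1,p2,p6,p7,p8,p9,p11,p12} V25={p2,p6,p7,p8,p9,p11,p12} V34={p1,p6,p7,p8,p9,p10,p11,p12} V35={p6,p7,p8,p9,p10,p11,p12} V45={p2,p6,p7,p8,p9,p10,p11,p12}
  V123={p5,p6,p7,p8,p9,p11,p12} V124={p2,p6,p7,p8,p9,p11,p12} V125={p2,p6,p7,p8,p9,p11,p12} V134={p6,p7,p8,p9,p10,p11,p12} V135={p6,p7,p8,p9,p10,p11,p12} V145={p2,p6,p7,p8,p9,p10,p11,p12} V234={p1,p6,p7,p8,p9,p11,p12} V235={p6,p7,p8,p9,p11,p12} V245={p2,p6,p7,p8,p9,p11,p12} V345={p6,p7,p8,p9,p10,p11,p12}
  V1234={p6,p7,p8,p9,p11,p12} V1235={p6,p7,p8,p9,p11,p12} V1245={p2,p6,p7,p8,p9,p11,p12} V1345={p6,p7,p8,p9,p10,p11,p12} V2345={p6,p7,p8,p9,p11,p12}
  V12345={p6,p7,p8,p9,p11,p12}
components per intersection:
  V1: {p2,p4,p5,p6,p7,p8,p9,p10,p11,p12}
  V2: {p1,p2,p5,p6,p7,p8,p9,p11,p12}
  V3: {p1,p4,p5,p6,p7,p8,p9,p10,p11,p12}
  V4: {p1,p2,p6,p7,p8,p9,p10,p11,p12}
  V5: {p2,p6,p7,p8,p9,p10,p11,p12} {p3}
  V12: {p2,p5,p6,p7,p8,p9,p11,p12}
  V13: {p4,p5,p6,p7,p8,p9,p10,p11,p12}
  V14: {p2,p6,p7,p8,p9,p10,p11,p12}
  V15: {p2,p6,p7,p8,p9,p10,p11,p12}
  V23: {p1,p5,p6,p7,p8,p9,p11,p12}
  V24: {p1,p2,p6,p7,p8,p9,p11,p12}
  V25: {p2,p6,p7,p8,p9,p11,p12}
  V34: {p1,p6,p7,p8,p9,p10,p11,p12}
  V35: {p6,p7,p8,p9,p10,p11,p12}
  V45: {p2,p6,p7,p8,p9,p10,p11,p12}
  V123: {p5,p6,p7,p8,p9,p11,p12}
  V124: {p2,p6,p7,p8,p9,p11,p12}
  V125: {p2,p6,p7,p8,p9,p11,p12}
  V134: {p6,p7,p8,p9,p10,p11,p12}
  V135: {p6,p7,p8,p9,p10,p11,p12}
  V145: {p2,p6,p7,p8,p9,p10,p11,p12}
  V234: {p1,p6,p7,p8,p9,p11,p12}
  V235: {p6,p7,p8,p9,p11,p12}
  V245: {p2,p6,p7,p8,p9,p11,p12}
  V345: {p6,p7,p8,p9,p10,p11,p12}
  V1234: {p6,p7,p8,p9,p11,p12}
  V1235: {p6,p7,p8,p9,p11,p12}
  V1245: {p2,p6,p7,p8,p9,p11,p12}
  V1345: {p6,p7,p8,p9,p10,p11,p12}
  V2345: {p6,p7,p8,p9,p11,p12}
  V12345: {p6,p7,p8,p9,p11,p12}
C dims 6,10,10,5; δ0: rk 4, SNF 1^4; δ1: rk 6, SNF 1^6; δ2: rk 4, SNF 1^4
degree 0: 6−4−0 = 2 → Ȟ^0 ≅ Z^2
degree 1: 10−6−4 = 0 → Ȟ^1 ≅ 0
degree 2: 10−4−6 = 0 → Ȟ^2 ≅ 0


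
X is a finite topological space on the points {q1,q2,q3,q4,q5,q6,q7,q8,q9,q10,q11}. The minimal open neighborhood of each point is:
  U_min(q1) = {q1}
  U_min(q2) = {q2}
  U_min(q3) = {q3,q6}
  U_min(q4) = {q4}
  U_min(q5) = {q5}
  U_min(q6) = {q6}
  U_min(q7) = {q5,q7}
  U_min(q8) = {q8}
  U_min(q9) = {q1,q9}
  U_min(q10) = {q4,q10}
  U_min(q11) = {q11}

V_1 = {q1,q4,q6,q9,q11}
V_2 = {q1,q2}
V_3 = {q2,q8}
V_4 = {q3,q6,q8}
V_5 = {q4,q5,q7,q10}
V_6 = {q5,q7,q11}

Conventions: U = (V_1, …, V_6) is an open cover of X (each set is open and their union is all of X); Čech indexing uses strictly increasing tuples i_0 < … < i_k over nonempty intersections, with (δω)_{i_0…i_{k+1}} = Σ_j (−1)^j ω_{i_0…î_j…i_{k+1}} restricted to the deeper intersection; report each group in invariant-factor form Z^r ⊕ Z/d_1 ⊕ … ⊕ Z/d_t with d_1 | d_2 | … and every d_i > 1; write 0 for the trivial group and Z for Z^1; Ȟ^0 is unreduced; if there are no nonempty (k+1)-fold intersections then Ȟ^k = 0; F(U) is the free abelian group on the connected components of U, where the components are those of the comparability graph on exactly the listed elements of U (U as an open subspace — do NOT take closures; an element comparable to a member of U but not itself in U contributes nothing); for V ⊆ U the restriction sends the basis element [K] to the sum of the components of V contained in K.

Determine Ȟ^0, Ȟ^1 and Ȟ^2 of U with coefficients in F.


Ȟ^0(U;F) ≅ Z^7, Ȟ^1(U;F) ≅ 0 and Ȟ^2(U;F) ≅ 0

nerve simplices:
  V12={q1} V14={q6} V15={q4} V16={q11} V23={q2} V34={q8} V56={q5,q7}
components per intersection:
  V1: {q1,q9} {q4} {q6} {q11}
  V2: {q1} {q2}
  V3: {q2} {q8}
  V4: {q3,q6} {q8}
  V5: {q4,q10} {q5,q7}
  V6: {q5,q7} {q11}
  V12: {q1}
  V14: {q6}
  V15: {q4}
  V16: {q11}
  V23: {q2}
  V34: {q8}
  V56: {q5,q7}
C dims 14,7; δ0: rk 7, SNF 1^7
degree 0: 14−7−0 = 7 → Ȟ^0 ≅ Z^7
degree 1: 7−0−7 = 0 → Ȟ^1 ≅ 0
degree 2: 0−0−0 = 0 → Ȟ^2 ≅ 0


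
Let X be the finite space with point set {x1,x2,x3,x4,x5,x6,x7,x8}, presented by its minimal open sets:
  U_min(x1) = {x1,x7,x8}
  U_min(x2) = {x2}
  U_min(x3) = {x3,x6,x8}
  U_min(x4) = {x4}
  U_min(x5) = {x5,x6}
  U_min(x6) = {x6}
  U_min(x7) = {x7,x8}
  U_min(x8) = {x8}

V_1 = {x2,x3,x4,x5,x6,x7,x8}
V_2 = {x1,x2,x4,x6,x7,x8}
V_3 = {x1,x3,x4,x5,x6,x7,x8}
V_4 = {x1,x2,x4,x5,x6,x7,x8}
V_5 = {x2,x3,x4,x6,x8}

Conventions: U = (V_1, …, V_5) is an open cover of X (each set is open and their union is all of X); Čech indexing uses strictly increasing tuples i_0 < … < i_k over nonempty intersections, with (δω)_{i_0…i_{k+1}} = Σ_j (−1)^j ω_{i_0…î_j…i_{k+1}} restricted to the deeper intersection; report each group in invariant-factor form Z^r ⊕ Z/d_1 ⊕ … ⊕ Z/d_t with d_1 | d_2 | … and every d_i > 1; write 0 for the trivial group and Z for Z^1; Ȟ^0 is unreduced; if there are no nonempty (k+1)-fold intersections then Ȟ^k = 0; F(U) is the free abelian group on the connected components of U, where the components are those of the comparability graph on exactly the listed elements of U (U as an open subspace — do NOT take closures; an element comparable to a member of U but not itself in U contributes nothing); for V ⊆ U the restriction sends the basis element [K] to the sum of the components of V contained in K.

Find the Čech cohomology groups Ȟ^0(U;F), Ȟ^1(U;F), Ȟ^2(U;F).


Ȟ^0(U;F) ≅ Z^3, Ȟ^1(U;F) ≅ 0 and Ȟ^2(U;F) ≅ 0

nonempty overlaps:
  V12={x2,x4,x6,x7,x8} V13={x3,x4,x5,x6,x7,x8} V14={x2,x4,x5,x6,x7,x8} V15={x2,x3,x4,x6,x8} V23={x1,x4,x6,x7,x8} V24={x1,x2,x4,x6,x7,x8} V25={x2,x4,x6,x8} V34={x1,x4,x5,x6,x7,x8} V35={x3,x4,x6,x8} V45={x2,x4,x6,x8}
  V123={x4,x6,x7,x8} V124={x2,x4,x6,x7,x8} V125={x2,x4,x6,x8} V134={x4,x5,x6,x7,x8} V135={x3,x4,x6,x8} V145={x2,x4,x6,x8} V234={x1,x4,x6,x7,x8} V235={x4,x6,x8} V245={x2,x4,x6,x8} V345={x4,x6,x8}
  V1234={x4,x6,x7,x8} V1235={x4,x6,x8} V1245={x2,x4,x6,x8} V1345={x4,x6,x8} V2345={x4,x6,x8}
  V12345={x4,x6,x8}
components per intersection:
  V1: {x2} {x3,x5,x6,x7,x8} {x4}
  V2: {x1,x7,x8} {x2} {x4} {x6}
  V3: {x1,x3,x5,x6,x7,x8} {x4}
  V4: {x1,x7,x8} {x2} {x4} {x5,x6}
  V5: {x2} {x3,x6,x8} {x4}
  V12: {x2} {x4} {x6} {x7,x8}
  V13: {x3,x5,x6,x7,x8} {x4}
  V14: {x2} {x4} {x5,x6} {x7,x8}
  V15: {x2} {x3,x6,x8} {x4}
  V23: {x1,x7,x8} {x4} {x6}
  V24: {x1,x7,x8} {x2} {x4} {x6}
  V25: {x2} {x4} {x6} {x8}
  V34: {x1,x7,x8} {x4} {x5,x6}
  V35: {x3,x6,x8} {x4}
  V45: {x2} {x4} {x6} {x8}
  V123: {x4} {x6} {x7,x8}
  V124: {x2} {x4} {x6} {x7,x8}
  V125: {x2} {x4} {x6} {x8}
  V134: {x4} {x5,x6} {x7,x8}
  V135: {x3,x6,x8} {x4}
  V145: {x2} {x4} {x6} {x8}
  V234: {x1,x7,x8} {x4} {x6}
  V235: {x4} {x6} {x8}
  V245: {x2} {x4} {x6} {x8}
  V345: {x4} {x6} {x8}
  V1234: {x4} {x6} {x7,x8}
  V1235: {x4} {x6} {x8}
  V1245: {x2} {x4} {x6} {x8}
  V1345: {x4} {x6} {x8}
  V2345: {x4} {x6} {x8}
  V12345: {x4} {x6} {x8}
C dims 16,33,33,16; δ0: rk 13, SNF 1^13; δ1: rk 20, SNF 1^20; δ2: rk 13, SNF 1^13
degree 0: 16−13−0 = 3 → Ȟ^0 ≅ Z^3
degree 1: 33−20−13 = 0 → Ȟ^1 ≅ 0
degree 2: 33−13−20 = 0 → Ȟ^2 ≅ 0


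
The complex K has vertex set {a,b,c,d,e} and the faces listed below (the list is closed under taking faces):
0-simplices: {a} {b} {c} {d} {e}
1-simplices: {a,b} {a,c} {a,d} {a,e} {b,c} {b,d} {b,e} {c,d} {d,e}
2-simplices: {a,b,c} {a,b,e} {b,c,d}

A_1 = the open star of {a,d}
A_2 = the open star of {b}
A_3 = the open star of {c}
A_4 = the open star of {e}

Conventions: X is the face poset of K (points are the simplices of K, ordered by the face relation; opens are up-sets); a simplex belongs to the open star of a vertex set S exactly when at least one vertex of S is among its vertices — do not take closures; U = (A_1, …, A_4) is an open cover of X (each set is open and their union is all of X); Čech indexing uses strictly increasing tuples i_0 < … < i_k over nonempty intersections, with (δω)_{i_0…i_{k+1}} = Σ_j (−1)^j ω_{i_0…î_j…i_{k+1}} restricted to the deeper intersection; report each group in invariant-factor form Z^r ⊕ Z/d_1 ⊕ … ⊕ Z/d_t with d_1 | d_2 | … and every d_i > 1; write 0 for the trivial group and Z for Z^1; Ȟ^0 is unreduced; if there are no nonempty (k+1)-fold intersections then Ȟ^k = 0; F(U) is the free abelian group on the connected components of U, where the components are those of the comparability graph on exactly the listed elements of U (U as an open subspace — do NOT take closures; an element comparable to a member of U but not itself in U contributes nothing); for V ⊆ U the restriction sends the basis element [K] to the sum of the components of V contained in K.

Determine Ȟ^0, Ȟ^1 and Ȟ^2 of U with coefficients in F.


Ȟ^0 ≅ Z, Ȟ^1 ≅ Z^2 and Ȟ^2 ≅ 0

nonempty intersections:
  A1={{a},{d},{a,b},{a,c},{a,d},{a,e},{b,d},{c,d},{d,e},{a,b,c},{a,b,e},{b,c,d}} A2={{b},{a,b},{b,c},{b,d},{b,e},{a,b,c},{a,b,e},{b,c,d}} A3={{c},{a,c},{b,c},{c,d},{a,b,c},{b,c,d}} A4={{e},{a,e},{b,e},{d,e},{a,b,e}}
  A12={{a,b},{b,d},{a,b,c},{a,b,e},{b,c,d}} A13={{a,c},{c,d},{a,b,c},{b,c,d}} A14={{a,e},{d,e},{a,b,e}} A23={{b,c},{a,b,c},{b,c,d}} A24={{b,e},{a,b,e}}
  A123={{a,b,c},{b,c,d}} A124={{a,b,e}}
components per intersection:
  A1: {{a},{d},{a,b},{a,c},{a,d},{a,e},{b,d},{c,d},{d,e},{a,b,c},{a,b,e},{b,c,d}}
  A2: {{b},{a,b},{b,c},{b,d},{b,e},{a,b,c},{a,b,e},{b,c,d}}
  A3: {{c},{a,c},{b,c},{c,d},{a,b,c},{b,c,d}}
  A4: {{e},{a,e},{b,e},{d,e},{a,b,e}}
  A12: {{a,b},{a,b,c},{a,b,e}} {{b,d},{b,c,d}}
  A13: {{a,c},{a,b,c}} {{c,d},{b,c,d}}
  A14: {{a,e},{a,b,e}} {{d,e}}
  A23: {{b,c},{a,b,c},{b,c,d}}
  A24: {{b,e},{a,b,e}}
  A123: {{a,b,c}} {{b,c,d}}
  A124: {{a,b,e}}
C dims 4,8,3; δ0: rk 3, SNF 1^3; δ1: rk 3, SNF 1^3
Ȟ^0: (4−3)−0=1 ⇒ Z
Ȟ^1: (8−3)−3=2 ⇒ Z^2
Ȟ^2: (3−0)−3=0 ⇒ 0


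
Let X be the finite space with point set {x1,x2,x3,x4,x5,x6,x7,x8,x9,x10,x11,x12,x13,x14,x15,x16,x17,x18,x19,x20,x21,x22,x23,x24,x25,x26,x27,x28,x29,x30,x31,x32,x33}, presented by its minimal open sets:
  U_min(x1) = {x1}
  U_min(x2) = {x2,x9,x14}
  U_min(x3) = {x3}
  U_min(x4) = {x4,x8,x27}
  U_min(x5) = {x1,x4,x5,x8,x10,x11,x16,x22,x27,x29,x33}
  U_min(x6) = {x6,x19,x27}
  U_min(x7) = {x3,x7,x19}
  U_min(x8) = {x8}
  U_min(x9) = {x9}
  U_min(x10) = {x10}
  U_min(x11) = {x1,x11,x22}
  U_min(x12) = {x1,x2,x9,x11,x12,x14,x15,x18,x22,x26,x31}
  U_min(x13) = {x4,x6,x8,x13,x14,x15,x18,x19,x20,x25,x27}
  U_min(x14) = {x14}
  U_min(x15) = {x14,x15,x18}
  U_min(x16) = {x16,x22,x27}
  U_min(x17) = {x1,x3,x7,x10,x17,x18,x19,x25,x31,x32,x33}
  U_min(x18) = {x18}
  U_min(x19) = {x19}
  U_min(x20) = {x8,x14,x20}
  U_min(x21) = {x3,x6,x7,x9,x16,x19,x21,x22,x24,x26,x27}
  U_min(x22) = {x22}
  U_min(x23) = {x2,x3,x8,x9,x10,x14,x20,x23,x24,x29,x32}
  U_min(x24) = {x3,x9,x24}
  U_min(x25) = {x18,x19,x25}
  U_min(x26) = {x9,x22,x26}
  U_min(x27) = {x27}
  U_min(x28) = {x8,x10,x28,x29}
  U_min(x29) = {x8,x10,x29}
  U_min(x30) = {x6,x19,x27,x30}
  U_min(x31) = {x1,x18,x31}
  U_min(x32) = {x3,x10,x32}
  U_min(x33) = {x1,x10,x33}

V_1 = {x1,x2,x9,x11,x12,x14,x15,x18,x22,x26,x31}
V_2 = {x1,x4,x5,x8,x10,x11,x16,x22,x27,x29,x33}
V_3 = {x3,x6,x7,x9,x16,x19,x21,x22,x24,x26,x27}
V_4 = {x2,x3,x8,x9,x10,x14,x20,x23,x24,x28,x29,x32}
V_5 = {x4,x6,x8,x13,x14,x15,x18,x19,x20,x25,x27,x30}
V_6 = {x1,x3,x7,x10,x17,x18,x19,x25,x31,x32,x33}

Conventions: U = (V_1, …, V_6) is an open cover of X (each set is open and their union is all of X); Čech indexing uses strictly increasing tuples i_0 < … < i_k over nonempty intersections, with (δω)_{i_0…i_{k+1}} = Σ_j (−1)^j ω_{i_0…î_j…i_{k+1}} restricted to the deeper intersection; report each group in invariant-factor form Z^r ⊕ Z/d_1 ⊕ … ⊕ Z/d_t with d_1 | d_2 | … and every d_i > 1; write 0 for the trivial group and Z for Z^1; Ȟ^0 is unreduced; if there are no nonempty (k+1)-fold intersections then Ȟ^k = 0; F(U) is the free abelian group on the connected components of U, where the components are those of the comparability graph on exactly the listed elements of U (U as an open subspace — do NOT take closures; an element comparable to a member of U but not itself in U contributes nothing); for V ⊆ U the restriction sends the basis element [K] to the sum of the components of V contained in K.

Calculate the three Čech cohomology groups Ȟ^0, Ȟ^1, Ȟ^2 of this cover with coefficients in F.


Ȟ^0(U;F) ≅ Z, Ȟ^1(U;F) ≅ 0 and Ȟ^2(U;F) ≅ Z/2

intersection data:
  V12={x1,x11,x22} V13={x9,x22,x26} V14={x2,x9,x14} V15={x14,x15,x18} V16={x1,x18,x31} V23={x16,x22,x27} V24={x8,x10,x29} V25={x4,x8,x27} V26={x1,x10,x33} V34={x3,x9,x24} V35={x6,x19,x27} V36={x3,x7,x19} V45={x8,x14,x20} V46={x3,x10,x32} V56={x18,x19,x25}
  V123={x22} V126={x1} V134={x9} V145={x14} V156={x18} V235={x27} V245={x8} V246={x10} V346={x3} V356={x19}
components per intersection:
  V1: {x1,x2,x9,x11,x12,x14,x15,x18,x22,x26,x31}
  V2: {x1,x4,x5,x8,x10,x11,x16,x22,x27,x29,x33}
  V3: {x3,x6,x7,x9,x16,x19,x21,x22,x24,x26,x27}
  V4: {x2,x3,x8,x9,x10,x14,x20,x23,x24,x28,x29,x32}
  V5: {x4,x6,x8,x13,x14,x15,x18,x19,x20,x25,x27,x30}
  V6: {x1,x3,x7,x10,x17,x18,x19,x25,x31,x32,x33}
  V12: {x1,x11,x22}
  V13: {x9,x22,x26}
  V14: {x2,x9,x14}
  V15: {x14,x15,x18}
  V16: {x1,x18,x31}
  V23: {x16,x22,x27}
  V24: {x8,x10,x29}
  V25: {x4,x8,x27}
  V26: {x1,x10,x33}
  V34: {x3,x9,x24}
  V35: {x6,x19,x27}
  V36: {x3,x7,x19}
  V45: {x8,x14,x20}
  V46: {x3,x10,x32}
  V56: {x18,x19,x25}
  V123: {x22}
  V126: {x1}
  V134: {x9}
  V145: {x14}
  V156: {x18}
  V235: {x27}
  V245: {x8}
  V246: {x10}
  V346: {x3}
  V356: {x19}
C dims 6,15,10; δ0: rk 5, SNF 1^5; δ1: rk 10, SNF 1^9·2
Ȟ^0 = (6 − 5) − 0 = 1, so Ȟ^0 ≅ Z
Ȟ^1 = (15 − 10) − 5 = 0, so Ȟ^1 ≅ 0
Ȟ^2 = (10 − 0) − 10 = 0 plus torsion [2], so Ȟ^2 ≅ Z/2


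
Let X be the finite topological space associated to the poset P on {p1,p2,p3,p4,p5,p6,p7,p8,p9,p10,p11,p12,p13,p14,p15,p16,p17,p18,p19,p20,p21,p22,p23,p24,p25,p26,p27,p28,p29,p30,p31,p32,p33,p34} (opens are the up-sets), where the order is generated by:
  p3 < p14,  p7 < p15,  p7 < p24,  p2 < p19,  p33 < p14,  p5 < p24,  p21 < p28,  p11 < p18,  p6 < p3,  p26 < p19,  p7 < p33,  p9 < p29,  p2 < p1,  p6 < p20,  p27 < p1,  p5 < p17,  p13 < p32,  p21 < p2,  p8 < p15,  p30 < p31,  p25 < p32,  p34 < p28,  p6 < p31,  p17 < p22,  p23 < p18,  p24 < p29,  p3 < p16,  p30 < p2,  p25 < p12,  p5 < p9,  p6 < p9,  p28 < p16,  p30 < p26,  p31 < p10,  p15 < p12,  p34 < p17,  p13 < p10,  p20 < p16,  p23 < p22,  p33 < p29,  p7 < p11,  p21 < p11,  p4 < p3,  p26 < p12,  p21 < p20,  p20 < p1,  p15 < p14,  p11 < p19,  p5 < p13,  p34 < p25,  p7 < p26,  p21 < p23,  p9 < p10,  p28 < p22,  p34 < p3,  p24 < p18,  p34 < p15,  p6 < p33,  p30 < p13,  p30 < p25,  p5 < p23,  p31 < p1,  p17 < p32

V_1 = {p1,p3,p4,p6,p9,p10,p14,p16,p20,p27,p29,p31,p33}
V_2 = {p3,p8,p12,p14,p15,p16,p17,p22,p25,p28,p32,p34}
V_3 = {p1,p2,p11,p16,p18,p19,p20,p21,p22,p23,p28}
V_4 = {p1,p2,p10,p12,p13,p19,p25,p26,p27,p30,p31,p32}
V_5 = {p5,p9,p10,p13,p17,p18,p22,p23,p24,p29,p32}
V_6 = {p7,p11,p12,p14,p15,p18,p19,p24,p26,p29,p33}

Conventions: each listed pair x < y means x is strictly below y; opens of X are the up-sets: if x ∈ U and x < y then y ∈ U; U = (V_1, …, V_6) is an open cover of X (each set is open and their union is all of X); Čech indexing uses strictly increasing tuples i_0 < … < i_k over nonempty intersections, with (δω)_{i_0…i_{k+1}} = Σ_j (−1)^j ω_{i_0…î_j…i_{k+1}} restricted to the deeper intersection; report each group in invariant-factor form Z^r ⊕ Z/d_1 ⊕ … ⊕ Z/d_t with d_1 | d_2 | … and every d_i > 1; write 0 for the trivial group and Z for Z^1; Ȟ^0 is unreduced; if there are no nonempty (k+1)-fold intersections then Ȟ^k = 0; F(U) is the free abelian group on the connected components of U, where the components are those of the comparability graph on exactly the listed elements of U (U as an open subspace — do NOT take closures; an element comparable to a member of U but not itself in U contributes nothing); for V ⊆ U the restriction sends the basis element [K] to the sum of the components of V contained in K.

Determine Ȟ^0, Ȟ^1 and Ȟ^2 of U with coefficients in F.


Ȟ^0 = Z; Ȟ^1 = 0; Ȟ^2 = Z/2

nonempty intersections:
  V12={p3,p14,p16} V13={p1,p16,p20} V14={p1,p10,p27,p31} V15={p9,p10,p29} V16={p14,p29,p33} V23={p16,p22,p28} V24={p12,p25,p32} V25={p17,p22,p32} V26={p12,p14,p15} V34={p1,p2,p19} V35={p18,p22,p23} V36={p11,p18,p19} V45={p10,p13,p32} V46={p12,p19,p26} V56={p18,p24,p29}
  V123={p16} V126={p14} V134={p1} V145={p10} V156={p29} V235={p22} V245={p32} V246={p12} V346={p19} V356={p18}
components per intersection:
  V1: {p1,p3,p4,p6,p9,p10,p14,p16,p20,p27,p29,p31,p33}
  V2: {p3,p8,p12,p14,p15,p16,p17,p22,p25,p28,p32,p34}
  V3: {p1,p2,p11,p16,p18,p19,p20,p21,p22,p23,p28}
  V4: {p1,p2,p10,p12,p13,p19,p25,p26,p27,p30,p31,p32}
  V5: {p5,p9,p10,p13,p17,p18,p22,p23,p24,p29,p32}
  V6: {p7,p11,p12,p14,p15,p18,p19,p24,p26,p29,p33}
  V12: {p3,p14,p16}
  V13: {p1,p16,p20}
  V14: {p1,p10,p27,p31}
  V15: {p9,p10,p29}
  V16: {p14,p29,p33}
  V23: {p16,p22,p28}
  V24: {p12,p25,p32}
  V25: {p17,p22,p32}
  V26: {p12,p14,p15}
  V34: {p1,p2,p19}
  V35: {p18,p22,p23}
  V36: {p11,p18,p19}
  V45: {p10,p13,p32}
  V46: {p12,p19,p26}
  V56: {p18,p24,p29}
  V123: {p16}
  V126: {p14}
  V134: {p1}
  V145: {p10}
  V156: {p29}
  V235: {p22}
  V245: {p32}
  V246: {p12}
  V346: {p19}
  V356: {p18}
C dims 6,15,10; δ0: rk 5, SNF 1^5; δ1: rk 10, SNF 1^9·2
Ȟ^0: (6−5)−0=1 ⇒ Z
Ȟ^1: (15−10)−5=0 ⇒ 0
Ȟ^2: (10−0)−10=0 plus torsion [2] ⇒ Z/2


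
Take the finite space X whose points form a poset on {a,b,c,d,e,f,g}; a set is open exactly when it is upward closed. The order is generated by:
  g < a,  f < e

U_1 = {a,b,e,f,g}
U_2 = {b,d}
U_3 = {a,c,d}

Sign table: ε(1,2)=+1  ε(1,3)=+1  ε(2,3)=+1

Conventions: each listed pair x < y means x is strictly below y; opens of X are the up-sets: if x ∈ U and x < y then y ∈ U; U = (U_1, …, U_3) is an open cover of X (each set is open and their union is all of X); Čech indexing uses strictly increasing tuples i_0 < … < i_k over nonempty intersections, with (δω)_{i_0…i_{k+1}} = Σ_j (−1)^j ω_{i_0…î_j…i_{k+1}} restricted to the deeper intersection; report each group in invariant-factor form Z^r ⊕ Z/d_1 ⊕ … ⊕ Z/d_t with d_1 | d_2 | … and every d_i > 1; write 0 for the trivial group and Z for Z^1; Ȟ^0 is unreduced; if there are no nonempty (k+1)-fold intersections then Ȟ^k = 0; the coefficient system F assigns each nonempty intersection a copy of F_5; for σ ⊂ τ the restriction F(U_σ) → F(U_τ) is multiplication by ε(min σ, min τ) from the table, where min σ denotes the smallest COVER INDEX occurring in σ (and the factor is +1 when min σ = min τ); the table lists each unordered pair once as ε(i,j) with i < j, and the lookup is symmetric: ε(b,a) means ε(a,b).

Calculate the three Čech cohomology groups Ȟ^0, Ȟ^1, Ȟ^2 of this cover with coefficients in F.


nerve simplices:
  U12={b} U13={a} U23={d}
C dims 3,3; δ0: rk_F5 2
degree 0: 3−2−0 = 1 → Ȟ^0 ≅ Z/5
degree 1: 3−0−2 = 1 → Ȟ^1 ≅ Z/5
degree 2: 0−0−0 = 0 → Ȟ^2 ≅ 0

Ȟ^0 = Z/5, Ȟ^1 = Z/5, Ȟ^2 = 0


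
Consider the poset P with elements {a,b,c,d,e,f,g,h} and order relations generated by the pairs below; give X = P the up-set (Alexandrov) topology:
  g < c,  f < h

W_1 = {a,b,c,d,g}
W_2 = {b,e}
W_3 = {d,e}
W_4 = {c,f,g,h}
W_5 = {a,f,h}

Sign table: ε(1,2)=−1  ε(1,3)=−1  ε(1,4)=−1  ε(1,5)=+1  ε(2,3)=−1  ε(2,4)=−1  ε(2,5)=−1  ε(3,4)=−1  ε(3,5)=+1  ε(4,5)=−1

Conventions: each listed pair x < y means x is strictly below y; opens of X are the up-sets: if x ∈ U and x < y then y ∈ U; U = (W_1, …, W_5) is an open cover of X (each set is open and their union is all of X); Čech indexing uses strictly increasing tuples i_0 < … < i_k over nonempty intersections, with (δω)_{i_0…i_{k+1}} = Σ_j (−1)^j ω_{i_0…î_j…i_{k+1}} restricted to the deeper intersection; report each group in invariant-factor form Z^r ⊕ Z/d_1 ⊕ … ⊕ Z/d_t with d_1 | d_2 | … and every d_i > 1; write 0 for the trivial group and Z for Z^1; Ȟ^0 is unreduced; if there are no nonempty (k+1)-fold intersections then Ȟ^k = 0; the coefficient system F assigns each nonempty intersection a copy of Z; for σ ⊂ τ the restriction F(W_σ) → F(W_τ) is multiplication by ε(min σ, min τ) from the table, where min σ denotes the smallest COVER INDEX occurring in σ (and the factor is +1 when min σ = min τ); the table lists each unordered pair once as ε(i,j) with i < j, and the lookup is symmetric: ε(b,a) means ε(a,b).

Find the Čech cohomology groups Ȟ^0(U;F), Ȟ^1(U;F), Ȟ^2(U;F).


Ȟ^0(U;F) ≅ 0,  Ȟ^1(U;F) ≅ Z ⊕ Z/2,  Ȟ^2(U;F) ≅ 0

nerve simplices:
  W12={b} W13={d} W14={c,g} W15={a} W23={e} W45={f,h}
C dims 5,6; δ0: rk 5, SNF 1^4·2
degree 0: 5−5−0 = 0 → Ȟ^0 ≅ 0
degree 1: 6−0−5 = 1 plus torsion [2] → Ȟ^1 ≅ Z ⊕ Z/2
degree 2: 0−0−0 = 0 → Ȟ^2 ≅ 0


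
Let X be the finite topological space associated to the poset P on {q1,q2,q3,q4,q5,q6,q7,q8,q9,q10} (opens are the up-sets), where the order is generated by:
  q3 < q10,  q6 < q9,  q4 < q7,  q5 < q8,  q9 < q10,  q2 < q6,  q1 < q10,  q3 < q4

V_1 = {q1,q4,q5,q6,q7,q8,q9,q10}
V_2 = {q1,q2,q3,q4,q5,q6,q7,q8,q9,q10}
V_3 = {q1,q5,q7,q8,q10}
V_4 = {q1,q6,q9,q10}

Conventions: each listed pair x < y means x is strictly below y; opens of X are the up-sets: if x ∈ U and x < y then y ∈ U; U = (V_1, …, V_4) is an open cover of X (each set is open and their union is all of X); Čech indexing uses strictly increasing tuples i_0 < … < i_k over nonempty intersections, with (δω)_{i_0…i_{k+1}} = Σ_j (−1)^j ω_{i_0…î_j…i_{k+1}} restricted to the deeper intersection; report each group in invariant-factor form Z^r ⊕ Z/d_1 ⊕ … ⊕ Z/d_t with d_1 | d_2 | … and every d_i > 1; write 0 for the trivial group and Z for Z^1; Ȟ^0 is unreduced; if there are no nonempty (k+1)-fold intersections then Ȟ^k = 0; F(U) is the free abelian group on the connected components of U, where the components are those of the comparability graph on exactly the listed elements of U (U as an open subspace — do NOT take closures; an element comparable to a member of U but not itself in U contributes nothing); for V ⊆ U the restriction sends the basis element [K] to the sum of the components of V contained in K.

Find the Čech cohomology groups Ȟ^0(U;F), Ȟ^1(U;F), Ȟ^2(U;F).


Ȟ^0 = Z^2; Ȟ^1 = 0; Ȟ^2 = 0

intersection data:
  V12={q1,q4,q5,q6,q7,q8,q9,q10} V13={q1,q5,q7,q8,q10} V14={q1,q6,q9,q10} V23={q1,q5,q7,q8,q10} V24={q1,q6,q9,q10} V34={q1,q10}
  V123={q1,q5,q7,q8,q10} V124={q1,q6,q9,q10} V134={q1,q10} V234={q1,q10}
  V1234={q1,q10}
components per intersection:
  V1: {q1,q6,q9,q10} {q4,q7} {q5,q8}
  V2: {q1,q2,q3,q4,q6,q7,q9,q10} {q5,q8}
  V3: {q1,q10} {q5,q8} {q7}
  V4: {q1,q6,q9,q10}
  V12: {q1,q6,q9,q10} {q4,q7} {q5,q8}
  V13: {q1,q10} {q5,q8} {q7}
  V14: {q1,q6,q9,q10}
  V23: {q1,q10} {q5,q8} {q7}
  V24: {q1,q6,q9,q10}
  V34: {q1,q10}
  V123: {q1,q10} {q5,q8} {q7}
  V124: {q1,q6,q9,q10}
  V134: {q1,q10}
  V234: {q1,q10}
  V1234: {q1,q10}
C dims 9,12,6,1; δ0: rk 7, SNF 1^7; δ1: rk 5, SNF 1^5; δ2: rk 1, SNF 1^1
Ȟ^0 = (9 − 7) − 0 = 2, so Ȟ^0 ≅ Z^2
Ȟ^1 = (12 − 5) − 7 = 0, so Ȟ^1 ≅ 0
Ȟ^2 = (6 − 1) − 5 = 0, so Ȟ^2 ≅ 0
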